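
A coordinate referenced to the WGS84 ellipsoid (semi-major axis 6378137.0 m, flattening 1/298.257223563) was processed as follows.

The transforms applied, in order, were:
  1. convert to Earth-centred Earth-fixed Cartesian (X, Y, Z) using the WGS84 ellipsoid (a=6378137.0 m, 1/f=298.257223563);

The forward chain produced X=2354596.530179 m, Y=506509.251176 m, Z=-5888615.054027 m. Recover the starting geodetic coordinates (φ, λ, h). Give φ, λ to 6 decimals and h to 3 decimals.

start: X=2354596.5302, Y=506509.2512, Z=-5888615.0540 m
→ geod (Bowring, a=6378137.000): φ=-67.88978200°, λ=12.14018300°, h=2307.8180 m

φ=-67.889782°, λ=12.140183°, h=2307.818 m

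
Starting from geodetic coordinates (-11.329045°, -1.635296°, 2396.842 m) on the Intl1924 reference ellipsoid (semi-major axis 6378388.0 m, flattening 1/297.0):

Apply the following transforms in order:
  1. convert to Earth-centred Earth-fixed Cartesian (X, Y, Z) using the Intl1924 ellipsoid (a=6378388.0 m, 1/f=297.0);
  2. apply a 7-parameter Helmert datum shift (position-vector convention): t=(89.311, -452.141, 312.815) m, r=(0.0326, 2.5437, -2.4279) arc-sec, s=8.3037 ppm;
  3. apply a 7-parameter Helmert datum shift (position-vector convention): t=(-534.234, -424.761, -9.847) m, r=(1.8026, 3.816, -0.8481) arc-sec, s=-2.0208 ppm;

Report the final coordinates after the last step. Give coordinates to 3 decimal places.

X=6254272.653 m, Y=-179532.600 m, Z=-1245099.264 m

start: φ=-11.329045°, λ=-1.635296°, h=2396.842 m
→ ECEF (a=6378388.000, f=1/297.0): X=6254719.5054, Y=-178566.3120, Z=-1245199.9622
→ Helmert 7p (PV): X=6254843.2957, Y=-179093.3626, Z=-1244974.6503
→ Helmert 7p (PV): X=6254272.6529, Y=-179532.5996, Z=-1245099.2641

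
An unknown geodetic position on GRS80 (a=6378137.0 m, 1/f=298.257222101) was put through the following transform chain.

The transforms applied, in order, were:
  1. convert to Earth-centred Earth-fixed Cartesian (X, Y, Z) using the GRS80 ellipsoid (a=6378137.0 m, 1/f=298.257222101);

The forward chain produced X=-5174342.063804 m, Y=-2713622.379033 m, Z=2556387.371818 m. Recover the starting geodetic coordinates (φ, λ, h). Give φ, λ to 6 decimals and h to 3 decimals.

start: X=-5174342.0638, Y=-2713622.3790, Z=2556387.3718 m
→ geod (Bowring, a=6378137.000): φ=23.77253300°, λ=-152.32576900°, h=2827.0620 m

φ=23.772533°, λ=-152.325769°, h=2827.062 m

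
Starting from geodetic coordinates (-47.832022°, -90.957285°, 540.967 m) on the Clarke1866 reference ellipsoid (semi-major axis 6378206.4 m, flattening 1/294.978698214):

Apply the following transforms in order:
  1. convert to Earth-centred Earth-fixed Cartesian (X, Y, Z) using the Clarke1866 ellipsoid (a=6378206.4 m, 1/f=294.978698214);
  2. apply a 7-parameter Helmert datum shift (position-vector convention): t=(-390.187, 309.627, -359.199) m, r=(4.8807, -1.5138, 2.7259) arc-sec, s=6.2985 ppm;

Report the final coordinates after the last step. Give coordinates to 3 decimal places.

X=-71973.731 m, Y=-4289085.284 m, Z=-4705046.019 m

start: φ=-47.832022°, λ=-90.957285°, h=540.967 m
→ ECEF (a=6378206.400, f=1/294.978698214): X=-71674.3077, Y=-4289478.2682, Z=-4704555.1627
→ Helmert 7p (PV): X=-71973.7306, Y=-4289085.2844, Z=-4705046.0189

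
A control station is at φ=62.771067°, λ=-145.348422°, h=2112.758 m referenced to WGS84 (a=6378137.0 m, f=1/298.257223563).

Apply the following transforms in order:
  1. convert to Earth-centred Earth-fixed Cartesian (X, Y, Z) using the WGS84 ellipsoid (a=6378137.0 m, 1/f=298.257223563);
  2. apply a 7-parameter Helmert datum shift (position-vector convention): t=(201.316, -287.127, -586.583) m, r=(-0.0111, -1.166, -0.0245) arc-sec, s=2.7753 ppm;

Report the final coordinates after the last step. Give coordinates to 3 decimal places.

X=-2407675.356 m, Y=-1664548.300 m, Z=5649642.543 m

start: φ=62.771067°, λ=-145.348422°, h=2112.758 m
→ ECEF (a=6378137.000, f=1/298.257223563): X=-2407837.8516, Y=-1664257.1440, Z=5650226.9668
→ Helmert 7p (PV): X=-2407675.3562, Y=-1664548.2997, Z=5649642.5431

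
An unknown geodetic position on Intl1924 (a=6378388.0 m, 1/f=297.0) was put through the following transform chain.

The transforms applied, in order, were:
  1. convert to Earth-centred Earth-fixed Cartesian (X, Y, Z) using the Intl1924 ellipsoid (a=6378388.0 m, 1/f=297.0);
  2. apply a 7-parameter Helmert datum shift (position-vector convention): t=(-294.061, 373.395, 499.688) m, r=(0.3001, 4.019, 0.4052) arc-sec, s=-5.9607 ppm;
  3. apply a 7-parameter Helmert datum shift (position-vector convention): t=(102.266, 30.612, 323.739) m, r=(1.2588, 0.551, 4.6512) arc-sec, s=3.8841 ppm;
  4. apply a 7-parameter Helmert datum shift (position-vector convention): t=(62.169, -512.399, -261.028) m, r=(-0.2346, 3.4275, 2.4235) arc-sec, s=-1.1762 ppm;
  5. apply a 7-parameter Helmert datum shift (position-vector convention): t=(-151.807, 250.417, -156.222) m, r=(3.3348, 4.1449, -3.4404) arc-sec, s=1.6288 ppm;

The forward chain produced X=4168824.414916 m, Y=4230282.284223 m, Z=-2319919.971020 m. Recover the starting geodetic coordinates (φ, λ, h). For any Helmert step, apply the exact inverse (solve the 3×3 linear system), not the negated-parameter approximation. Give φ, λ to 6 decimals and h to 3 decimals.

start: X=4168824.4149, Y=4230282.2842, Z=-2319919.9710 m
→ Helmert⁻¹: X=4168945.4915, Y=4230057.0088, Z=-2319744.5852
→ Helmert⁻¹: X=4168976.4740, Y=4230528.0386, Z=-2319412.1978
→ Helmert⁻¹: X=4168959.6060, Y=4230372.8294, Z=-2319741.6074
→ Helmert⁻¹: X=4169332.0364, Y=4230013.0821, Z=-2320180.0421
→ geod (Bowring, a=6378388.000): φ=-21.46904100°, λ=45.41392600°, h=954.0430 m

φ=-21.469041°, λ=45.413926°, h=954.043 m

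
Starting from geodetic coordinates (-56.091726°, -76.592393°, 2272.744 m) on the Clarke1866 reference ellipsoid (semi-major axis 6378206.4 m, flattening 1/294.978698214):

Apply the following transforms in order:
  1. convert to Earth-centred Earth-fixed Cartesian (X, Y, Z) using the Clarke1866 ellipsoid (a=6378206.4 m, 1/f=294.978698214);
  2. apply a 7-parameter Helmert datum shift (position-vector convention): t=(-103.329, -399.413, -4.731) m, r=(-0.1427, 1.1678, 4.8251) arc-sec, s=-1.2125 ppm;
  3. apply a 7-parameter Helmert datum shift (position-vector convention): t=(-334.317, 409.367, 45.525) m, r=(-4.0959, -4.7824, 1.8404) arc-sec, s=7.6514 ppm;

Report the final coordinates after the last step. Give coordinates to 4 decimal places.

X=827056.0514 m, Y=-3470624.0877 m, Z=-5271738.7361 m

start: φ=-56.091726°, λ=-76.592393°, h=2272.744 m
→ ECEF (a=6378206.400, f=1/294.978698214): X=827283.8315, Y=-3470530.0925, Z=-5271831.4067
→ Helmert 7p (PV): X=827230.8373, Y=-3470909.5923, Z=-5271832.0284
→ Helmert 7p (PV): X=827056.0514, Y=-3470624.0877, Z=-5271738.7361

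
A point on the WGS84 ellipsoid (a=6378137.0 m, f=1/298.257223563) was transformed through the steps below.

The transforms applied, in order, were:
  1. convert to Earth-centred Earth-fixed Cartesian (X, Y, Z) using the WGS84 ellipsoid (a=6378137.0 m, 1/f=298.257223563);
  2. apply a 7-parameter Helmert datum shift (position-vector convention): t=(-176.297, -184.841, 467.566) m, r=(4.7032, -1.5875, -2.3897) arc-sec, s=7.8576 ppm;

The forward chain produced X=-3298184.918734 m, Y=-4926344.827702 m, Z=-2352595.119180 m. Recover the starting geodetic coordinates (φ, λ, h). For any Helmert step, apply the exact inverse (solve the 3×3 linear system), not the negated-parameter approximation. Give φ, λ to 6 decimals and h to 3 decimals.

φ=-21.780255°, λ=-123.801056°, h=2887.350 m

start: X=-3298184.9187, Y=-4926344.8277, Z=-2352595.1192 m
→ Helmert⁻¹: X=-3297943.7434, Y=-4926213.1382, Z=-2352906.4872
→ geod (Bowring, a=6378137.000): φ=-21.78025500°, λ=-123.80105600°, h=2887.3500 m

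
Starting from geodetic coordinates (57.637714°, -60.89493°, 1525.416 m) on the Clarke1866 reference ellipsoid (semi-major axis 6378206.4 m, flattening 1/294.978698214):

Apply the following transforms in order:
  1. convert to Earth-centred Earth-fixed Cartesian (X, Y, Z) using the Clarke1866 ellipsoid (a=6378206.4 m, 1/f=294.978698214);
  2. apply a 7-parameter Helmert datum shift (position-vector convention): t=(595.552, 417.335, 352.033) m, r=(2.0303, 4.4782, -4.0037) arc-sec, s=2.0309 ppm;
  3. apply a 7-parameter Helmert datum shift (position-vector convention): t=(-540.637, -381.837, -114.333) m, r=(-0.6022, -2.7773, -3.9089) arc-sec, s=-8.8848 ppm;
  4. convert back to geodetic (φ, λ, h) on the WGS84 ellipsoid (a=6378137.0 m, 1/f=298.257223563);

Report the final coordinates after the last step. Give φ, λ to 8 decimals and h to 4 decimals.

φ=57.63638114°, λ=-60.89569141°, h=1579.9038 m

start: φ=57.637714°, λ=-60.894930°, h=1525.416 m
→ ECEF (a=6378206.400, f=1/294.978698214): X=1665067.8569, Y=-2990913.6621, Z=5365336.3017
→ Helmert 7p (PV): X=1665725.2219, Y=-2990587.5332, Z=5365633.6408
→ Helmert 7p (PV): X=1665040.8653, Y=-2990958.7011, Z=5365502.7946
→ geod (Bowring, a=6378137.000): φ=57.63638114°, λ=-60.89569141°, h=1579.9038 m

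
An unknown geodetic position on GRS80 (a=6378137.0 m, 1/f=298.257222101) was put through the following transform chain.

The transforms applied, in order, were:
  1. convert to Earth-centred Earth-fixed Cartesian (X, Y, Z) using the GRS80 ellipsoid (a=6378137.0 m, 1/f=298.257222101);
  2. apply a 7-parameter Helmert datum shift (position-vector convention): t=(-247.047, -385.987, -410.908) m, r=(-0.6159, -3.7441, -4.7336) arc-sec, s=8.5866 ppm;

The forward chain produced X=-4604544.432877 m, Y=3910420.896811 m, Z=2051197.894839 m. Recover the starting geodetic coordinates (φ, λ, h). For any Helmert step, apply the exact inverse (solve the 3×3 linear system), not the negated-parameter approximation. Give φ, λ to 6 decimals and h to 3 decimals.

φ=18.876476°, λ=139.657160°, h=3925.077 m

start: X=-4604544.4329, Y=3910420.8968, Z=2051197.8948 m
→ Helmert⁻¹: X=-4604310.3553, Y=3910661.5123, Z=2051686.4408
→ geod (Bowring, a=6378137.000): φ=18.87647600°, λ=139.65716000°, h=3925.0770 m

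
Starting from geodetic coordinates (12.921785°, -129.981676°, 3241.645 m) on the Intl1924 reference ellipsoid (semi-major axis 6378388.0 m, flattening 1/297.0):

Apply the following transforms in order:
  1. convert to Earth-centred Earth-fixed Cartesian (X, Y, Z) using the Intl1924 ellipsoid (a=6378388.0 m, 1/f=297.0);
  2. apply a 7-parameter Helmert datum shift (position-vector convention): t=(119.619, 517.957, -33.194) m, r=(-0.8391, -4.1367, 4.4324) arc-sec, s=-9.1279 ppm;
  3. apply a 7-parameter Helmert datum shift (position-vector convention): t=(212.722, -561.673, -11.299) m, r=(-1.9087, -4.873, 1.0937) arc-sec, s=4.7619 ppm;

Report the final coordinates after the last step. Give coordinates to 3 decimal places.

X=-3996885.552 m, Y=-4767004.336 m, Z=1417552.244 m

start: φ=12.921785°, λ=-129.981676°, h=3241.645 m
→ ECEF (a=6378388.000, f=1/297.0): X=-3997301.1311, Y=-4766893.2291, Z=1417714.0256
→ Helmert 7p (PV): X=-3997071.0232, Y=-4766411.8898, Z=1417607.1165
→ Helmert 7p (PV): X=-3996885.5524, Y=-4767004.3361, Z=1417552.2437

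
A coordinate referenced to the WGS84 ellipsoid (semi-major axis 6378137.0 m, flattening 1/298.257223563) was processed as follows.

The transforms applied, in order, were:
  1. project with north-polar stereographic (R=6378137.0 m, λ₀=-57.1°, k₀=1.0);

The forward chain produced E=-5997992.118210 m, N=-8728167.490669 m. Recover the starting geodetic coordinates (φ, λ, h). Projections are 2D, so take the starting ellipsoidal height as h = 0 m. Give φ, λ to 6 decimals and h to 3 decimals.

start: E=-5997992.1182, N=-8728167.4907 m
→ stereo⁻¹: φ=10.60027200°, λ=-91.59682900°

φ=10.600272°, λ=-91.596829°, h=0.000 m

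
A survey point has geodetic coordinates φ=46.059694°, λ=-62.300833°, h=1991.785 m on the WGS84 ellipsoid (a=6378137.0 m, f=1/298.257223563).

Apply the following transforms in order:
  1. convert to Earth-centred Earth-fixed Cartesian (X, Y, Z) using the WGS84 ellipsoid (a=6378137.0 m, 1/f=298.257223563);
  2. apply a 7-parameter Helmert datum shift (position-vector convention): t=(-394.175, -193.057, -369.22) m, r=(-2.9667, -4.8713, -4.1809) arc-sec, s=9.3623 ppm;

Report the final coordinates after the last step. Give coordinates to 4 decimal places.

start: φ=46.059694°, λ=-62.300833°, h=1991.785 m
→ ECEF (a=6378137.000, f=1/298.257223563): X=2061483.4183, Y=-3926686.0055, Z=4571288.3935
→ Helmert 7p (PV): X=2060920.9906, Y=-3926891.8618, Z=4571067.1352

X=2060920.9906 m, Y=-3926891.8618 m, Z=4571067.1352 m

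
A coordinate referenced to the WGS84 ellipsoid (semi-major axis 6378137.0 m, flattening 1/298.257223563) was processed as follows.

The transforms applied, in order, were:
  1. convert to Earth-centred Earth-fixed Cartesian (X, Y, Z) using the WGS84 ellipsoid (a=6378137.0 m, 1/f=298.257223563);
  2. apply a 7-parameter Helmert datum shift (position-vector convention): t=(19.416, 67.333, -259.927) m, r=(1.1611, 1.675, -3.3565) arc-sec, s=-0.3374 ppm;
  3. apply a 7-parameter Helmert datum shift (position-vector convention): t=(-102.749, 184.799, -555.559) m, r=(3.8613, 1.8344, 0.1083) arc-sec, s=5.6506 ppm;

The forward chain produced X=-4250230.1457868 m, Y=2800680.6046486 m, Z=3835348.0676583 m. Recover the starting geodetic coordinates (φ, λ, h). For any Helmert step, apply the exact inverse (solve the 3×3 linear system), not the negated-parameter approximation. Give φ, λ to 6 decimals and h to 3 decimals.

start: X=-4250230.1458, Y=2800680.6046, Z=3835348.0677 m
→ Helmert⁻¹: X=-4250136.0240, Y=2800554.0192, Z=3835791.7267
→ Helmert⁻¹: X=-4250233.5957, Y=2800440.0616, Z=3836002.6692
→ geod (Bowring, a=6378137.000): φ=37.18862800°, λ=146.61947800°, h=3162.8920 m

φ=37.188628°, λ=146.619478°, h=3162.892 m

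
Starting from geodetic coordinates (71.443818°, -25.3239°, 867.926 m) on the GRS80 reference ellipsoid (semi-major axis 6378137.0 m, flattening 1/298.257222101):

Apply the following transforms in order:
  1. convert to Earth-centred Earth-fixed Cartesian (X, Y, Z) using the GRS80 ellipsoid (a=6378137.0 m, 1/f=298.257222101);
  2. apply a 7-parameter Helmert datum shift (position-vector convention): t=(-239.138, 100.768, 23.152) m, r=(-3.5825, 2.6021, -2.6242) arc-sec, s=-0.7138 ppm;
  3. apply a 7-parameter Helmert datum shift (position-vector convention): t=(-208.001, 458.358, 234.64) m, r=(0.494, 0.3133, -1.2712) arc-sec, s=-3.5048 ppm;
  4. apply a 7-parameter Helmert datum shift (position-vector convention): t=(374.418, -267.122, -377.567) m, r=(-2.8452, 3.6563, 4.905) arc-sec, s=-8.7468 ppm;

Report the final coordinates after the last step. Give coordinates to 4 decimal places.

X=1840586.2976 m, Y=-870447.9015 m, Z=6024813.6939 m

start: φ=71.443818°, λ=-25.323900°, h=867.926 m
→ ECEF (a=6378137.000, f=1/298.257222101): X=1840486.6642, Y=-870933.5187, Z=6025045.1731
→ Helmert 7p (PV): X=1840311.1400, Y=-870750.8989, Z=6025055.9329
→ Helmert 7p (PV): X=1840100.4742, Y=-870315.2606, Z=6025264.5755
→ Helmert 7p (PV): X=1840586.2976, Y=-870447.9015, Z=6024813.6939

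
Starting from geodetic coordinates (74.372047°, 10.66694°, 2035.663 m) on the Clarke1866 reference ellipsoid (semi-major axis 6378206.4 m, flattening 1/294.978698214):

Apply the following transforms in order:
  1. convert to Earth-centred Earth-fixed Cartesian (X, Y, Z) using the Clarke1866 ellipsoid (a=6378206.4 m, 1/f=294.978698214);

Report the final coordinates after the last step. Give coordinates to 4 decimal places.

start: φ=74.372047°, λ=10.666940°, h=2035.663 m
→ ECEF (a=6378206.400, f=1/294.978698214): X=1694395.5668, Y=319146.8943, Z=6122036.1054

X=1694395.5668 m, Y=319146.8943 m, Z=6122036.1054 m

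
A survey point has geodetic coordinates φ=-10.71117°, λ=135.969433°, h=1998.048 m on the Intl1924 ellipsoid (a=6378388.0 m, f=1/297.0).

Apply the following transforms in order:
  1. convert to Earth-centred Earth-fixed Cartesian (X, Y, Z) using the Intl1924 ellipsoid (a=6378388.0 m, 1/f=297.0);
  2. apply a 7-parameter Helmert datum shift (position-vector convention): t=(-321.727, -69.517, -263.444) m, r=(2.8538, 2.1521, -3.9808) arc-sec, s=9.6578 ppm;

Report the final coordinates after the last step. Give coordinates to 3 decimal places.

start: φ=-10.711170°, λ=135.969433°, h=1998.048 m
→ ECEF (a=6378388.000, f=1/297.0): X=-4507897.2536, Y=4357875.8497, Z=-1178014.0943
→ Helmert 7p (PV): X=-4508190.7026, Y=4357951.7197, Z=-1178181.5865

X=-4508190.703 m, Y=4357951.720 m, Z=-1178181.586 m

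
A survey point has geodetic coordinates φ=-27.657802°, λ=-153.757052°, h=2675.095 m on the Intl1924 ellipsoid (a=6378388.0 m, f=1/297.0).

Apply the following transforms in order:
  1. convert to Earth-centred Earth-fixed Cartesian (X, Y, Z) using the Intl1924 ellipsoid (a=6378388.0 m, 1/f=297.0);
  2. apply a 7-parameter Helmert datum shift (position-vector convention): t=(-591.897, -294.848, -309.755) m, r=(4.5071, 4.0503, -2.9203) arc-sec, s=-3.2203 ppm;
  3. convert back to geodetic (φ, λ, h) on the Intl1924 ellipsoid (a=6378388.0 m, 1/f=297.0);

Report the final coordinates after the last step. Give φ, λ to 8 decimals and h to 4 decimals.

φ=-27.65705134°, λ=-153.75867882°, h=3383.9134 m

start: φ=-27.657802°, λ=-153.757052°, h=2675.095 m
→ ECEF (a=6378388.000, f=1/297.0): X=-5073048.7161, Y=-2500974.5756, Z=-2944252.5631
→ Helmert 7p (PV): X=-5073717.4994, Y=-2501125.2109, Z=-2944507.8693
→ geod (Bowring, a=6378388.000): φ=-27.65705134°, λ=-153.75867882°, h=3383.9134 m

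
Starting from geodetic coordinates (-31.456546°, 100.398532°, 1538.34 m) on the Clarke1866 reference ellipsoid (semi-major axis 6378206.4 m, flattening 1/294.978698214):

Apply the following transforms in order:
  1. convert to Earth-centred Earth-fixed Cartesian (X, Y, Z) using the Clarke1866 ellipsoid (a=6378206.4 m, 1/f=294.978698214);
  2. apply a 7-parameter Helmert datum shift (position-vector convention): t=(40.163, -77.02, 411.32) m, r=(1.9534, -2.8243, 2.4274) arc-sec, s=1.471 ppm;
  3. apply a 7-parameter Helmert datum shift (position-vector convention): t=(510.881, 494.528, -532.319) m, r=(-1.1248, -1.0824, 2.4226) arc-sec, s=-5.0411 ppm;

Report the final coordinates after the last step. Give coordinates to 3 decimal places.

X=-982690.778 m, Y=5358099.337 m, Z=-3309909.120 m

start: φ=-31.456546°, λ=100.398532°, h=1538.340 m
→ ECEF (a=6378206.400, f=1/294.978698214): X=-983182.0400, Y=5357710.7750, Z=-3309802.8370
→ Helmert 7p (PV): X=-983161.0550, Y=5357661.4108, Z=-3309359.1085
→ Helmert 7p (PV): X=-982690.7776, Y=5358099.3366, Z=-3309909.1201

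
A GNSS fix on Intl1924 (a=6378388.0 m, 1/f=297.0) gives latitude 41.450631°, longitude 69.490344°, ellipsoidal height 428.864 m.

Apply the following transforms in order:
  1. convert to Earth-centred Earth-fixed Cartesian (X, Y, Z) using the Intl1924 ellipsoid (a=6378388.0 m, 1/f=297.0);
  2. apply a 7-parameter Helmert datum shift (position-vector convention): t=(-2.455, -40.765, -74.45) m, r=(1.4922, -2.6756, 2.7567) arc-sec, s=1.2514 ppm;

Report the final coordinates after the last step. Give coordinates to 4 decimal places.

X=1677486.1992 m, Y=4484600.3316 m, Z=4200404.7937 m

start: φ=41.450631°, λ=69.490344°, h=428.864 m
→ ECEF (a=6378388.000, f=1/297.0): X=1677600.9781, Y=4484643.4511, Z=4200419.7822
→ Helmert 7p (PV): X=1677486.1992, Y=4484600.3316, Z=4200404.7937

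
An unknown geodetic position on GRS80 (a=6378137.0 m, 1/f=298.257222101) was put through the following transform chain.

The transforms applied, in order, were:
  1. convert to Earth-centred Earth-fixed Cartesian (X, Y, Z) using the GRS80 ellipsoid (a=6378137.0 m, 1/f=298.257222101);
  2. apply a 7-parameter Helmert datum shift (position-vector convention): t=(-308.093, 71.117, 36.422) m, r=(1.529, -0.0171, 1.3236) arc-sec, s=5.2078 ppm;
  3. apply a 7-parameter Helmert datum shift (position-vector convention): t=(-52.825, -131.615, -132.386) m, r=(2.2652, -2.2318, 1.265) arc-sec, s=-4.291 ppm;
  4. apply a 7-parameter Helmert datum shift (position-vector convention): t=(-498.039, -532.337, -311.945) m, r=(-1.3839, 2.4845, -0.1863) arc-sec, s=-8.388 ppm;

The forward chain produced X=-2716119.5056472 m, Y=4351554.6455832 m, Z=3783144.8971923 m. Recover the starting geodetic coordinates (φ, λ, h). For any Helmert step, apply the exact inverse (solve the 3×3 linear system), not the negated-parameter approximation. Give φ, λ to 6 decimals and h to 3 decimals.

φ=36.594975°, λ=121.958732°, h=3565.646 m

start: X=-2716119.5056, Y=4351554.6456, Z=3783144.8972 m
→ Helmert⁻¹: X=-2715693.7491, Y=4352095.6507, Z=3783485.0667
→ Helmert⁻¹: X=-2715584.9458, Y=4352304.1472, Z=3783615.2741
→ Helmert⁻¹: X=-2715234.4702, Y=4352255.8350, Z=3783527.1108
→ geod (Bowring, a=6378137.000): φ=36.59497500°, λ=121.95873200°, h=3565.6460 m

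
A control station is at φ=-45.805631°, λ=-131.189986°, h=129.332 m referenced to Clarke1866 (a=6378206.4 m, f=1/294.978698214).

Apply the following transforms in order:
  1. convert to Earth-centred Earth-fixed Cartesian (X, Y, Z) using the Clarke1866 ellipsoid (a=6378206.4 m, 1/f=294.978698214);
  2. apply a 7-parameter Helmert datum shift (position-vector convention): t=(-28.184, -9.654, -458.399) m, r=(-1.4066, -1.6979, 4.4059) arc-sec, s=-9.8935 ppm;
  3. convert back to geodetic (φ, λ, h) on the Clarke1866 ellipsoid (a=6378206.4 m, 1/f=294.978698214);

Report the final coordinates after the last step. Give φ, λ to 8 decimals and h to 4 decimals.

start: φ=-45.805631°, λ=-131.189986°, h=129.332 m
→ ECEF (a=6378206.400, f=1/294.978698214): X=-2933256.0642, Y=-3351813.2538, Z=-4550102.9539
→ Helmert 7p (PV): X=-2933146.1781, Y=-3351883.4302, Z=-4550517.6247
→ geod (Bowring, a=6378206.400): φ=-45.80835771°, λ=-131.18832776°, h=413.0181 m

φ=-45.80835771°, λ=-131.18832776°, h=413.0181 m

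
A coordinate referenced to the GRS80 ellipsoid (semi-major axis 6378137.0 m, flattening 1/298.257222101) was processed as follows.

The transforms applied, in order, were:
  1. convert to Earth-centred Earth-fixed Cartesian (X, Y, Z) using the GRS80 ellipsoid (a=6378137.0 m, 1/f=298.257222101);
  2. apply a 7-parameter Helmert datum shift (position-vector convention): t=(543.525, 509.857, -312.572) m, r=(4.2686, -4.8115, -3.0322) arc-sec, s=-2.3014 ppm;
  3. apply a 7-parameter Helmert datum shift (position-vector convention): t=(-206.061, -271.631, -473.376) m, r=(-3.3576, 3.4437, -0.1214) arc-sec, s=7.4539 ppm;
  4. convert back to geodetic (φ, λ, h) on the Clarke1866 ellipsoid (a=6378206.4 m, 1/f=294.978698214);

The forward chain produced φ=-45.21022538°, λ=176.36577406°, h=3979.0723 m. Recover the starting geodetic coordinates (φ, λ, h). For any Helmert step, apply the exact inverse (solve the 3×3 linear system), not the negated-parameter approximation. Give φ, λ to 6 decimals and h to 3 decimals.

φ=-45.200691°, λ=176.370223°, h=3564.794 m

start: φ=-45.210225°, λ=176.365774°, h=3979.072 m
→ ECEF (a=6378206.400, f=1/294.978698214): X=-4494919.8028, Y=285492.1779, Z=-4506458.9820
→ Helmert⁻¹: X=-4494605.1767, Y=285832.3830, Z=-4506022.4061
→ Helmert⁻¹: X=-4495268.3407, Y=285163.8572, Z=-4505621.2447
→ geod (Bowring, a=6378137.000): φ=-45.20069100°, λ=176.37022300°, h=3564.7940 m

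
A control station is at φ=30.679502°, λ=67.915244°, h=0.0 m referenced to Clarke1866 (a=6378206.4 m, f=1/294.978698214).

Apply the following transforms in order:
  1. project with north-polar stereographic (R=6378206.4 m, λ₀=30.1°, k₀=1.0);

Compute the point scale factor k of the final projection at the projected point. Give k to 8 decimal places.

1.32429698

start: φ=30.679502°, λ=67.915244°, h=0.000 m
→ into stereo (λ₀=30.1°): φ=30.67950200°, λ−λ₀=37.81524400°
scale k = 1.32429698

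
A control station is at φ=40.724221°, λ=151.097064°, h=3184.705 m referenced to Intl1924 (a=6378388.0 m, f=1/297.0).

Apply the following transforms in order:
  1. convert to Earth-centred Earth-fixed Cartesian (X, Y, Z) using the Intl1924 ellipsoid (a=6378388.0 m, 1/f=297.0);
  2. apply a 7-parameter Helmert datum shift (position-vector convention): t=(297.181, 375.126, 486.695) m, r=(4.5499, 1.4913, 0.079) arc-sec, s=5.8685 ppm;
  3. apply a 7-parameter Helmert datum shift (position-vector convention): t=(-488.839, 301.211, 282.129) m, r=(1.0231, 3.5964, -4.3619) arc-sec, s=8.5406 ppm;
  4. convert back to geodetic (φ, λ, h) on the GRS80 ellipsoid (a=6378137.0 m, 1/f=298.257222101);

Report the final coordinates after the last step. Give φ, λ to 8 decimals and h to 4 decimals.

start: φ=40.724221°, λ=151.097064°, h=3184.705 m
→ ECEF (a=6378388.000, f=1/297.0): X=-4239983.0729, Y=2340879.8915, Z=4141409.2560
→ Helmert 7p (PV): X=-4239681.7282, Y=2341175.7771, Z=4142002.5469
→ Helmert 7p (PV): X=-4240085.0472, Y=2341566.0958, Z=4142405.5868
→ geod (Bowring, a=6378137.000): φ=40.72773170°, λ=151.09054099°, h=4365.9579 m

φ=40.72773170°, λ=151.09054099°, h=4365.9579 m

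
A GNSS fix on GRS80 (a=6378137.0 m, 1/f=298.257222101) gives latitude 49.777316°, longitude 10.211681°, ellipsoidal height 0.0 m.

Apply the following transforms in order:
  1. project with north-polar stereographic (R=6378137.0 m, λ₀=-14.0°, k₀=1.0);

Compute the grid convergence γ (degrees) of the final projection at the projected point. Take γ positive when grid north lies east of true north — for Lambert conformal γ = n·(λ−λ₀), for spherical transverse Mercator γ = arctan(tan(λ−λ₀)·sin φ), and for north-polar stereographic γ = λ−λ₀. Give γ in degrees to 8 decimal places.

24.21168100

start: φ=49.777316°, λ=10.211681°, h=0.000 m
→ into stereo (λ₀=-14.0°): φ=49.77731600°, λ−λ₀=24.21168100°
convergence γ = 24.21168100°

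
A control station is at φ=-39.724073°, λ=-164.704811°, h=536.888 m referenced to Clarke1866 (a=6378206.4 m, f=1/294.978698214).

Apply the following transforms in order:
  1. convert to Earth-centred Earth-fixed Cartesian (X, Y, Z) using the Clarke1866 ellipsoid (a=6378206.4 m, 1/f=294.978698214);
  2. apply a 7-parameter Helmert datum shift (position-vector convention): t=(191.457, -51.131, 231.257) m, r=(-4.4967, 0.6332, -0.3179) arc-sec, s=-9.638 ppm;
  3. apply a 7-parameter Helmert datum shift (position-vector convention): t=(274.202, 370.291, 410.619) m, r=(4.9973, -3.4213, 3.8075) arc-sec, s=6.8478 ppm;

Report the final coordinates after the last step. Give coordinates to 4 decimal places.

start: φ=-39.724073°, λ=-164.704811°, h=536.888 m
→ ECEF (a=6378206.400, f=1/294.978698214): X=-4738868.5372, Y=-1295980.0488, Z=-4054614.8679
→ Helmert 7p (PV): X=-4738645.8513, Y=-1296099.7778, Z=-4054301.7322
→ Helmert 7p (PV): X=-4738312.9245, Y=-1295727.6082, Z=-4054028.8779

X=-4738312.9245 m, Y=-1295727.6082 m, Z=-4054028.8779 m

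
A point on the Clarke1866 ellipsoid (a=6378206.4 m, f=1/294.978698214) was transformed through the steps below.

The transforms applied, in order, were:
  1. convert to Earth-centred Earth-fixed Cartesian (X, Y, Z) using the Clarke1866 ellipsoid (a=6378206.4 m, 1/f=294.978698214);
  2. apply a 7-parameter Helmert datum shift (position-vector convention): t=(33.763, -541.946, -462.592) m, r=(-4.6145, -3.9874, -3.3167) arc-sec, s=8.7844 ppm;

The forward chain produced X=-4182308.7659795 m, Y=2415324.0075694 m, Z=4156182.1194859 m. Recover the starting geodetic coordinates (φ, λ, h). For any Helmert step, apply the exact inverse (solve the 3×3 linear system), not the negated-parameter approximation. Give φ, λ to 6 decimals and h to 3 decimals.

φ=40.909223°, λ=149.989181°, h=3256.446 m

start: X=-4182308.7660, Y=2415324.0076, Z=4156182.1195 m
→ Helmert⁻¹: X=-4182264.2778, Y=2415684.4883, Z=4156743.0905
→ geod (Bowring, a=6378206.400): φ=40.90922300°, λ=149.98918100°, h=3256.4460 m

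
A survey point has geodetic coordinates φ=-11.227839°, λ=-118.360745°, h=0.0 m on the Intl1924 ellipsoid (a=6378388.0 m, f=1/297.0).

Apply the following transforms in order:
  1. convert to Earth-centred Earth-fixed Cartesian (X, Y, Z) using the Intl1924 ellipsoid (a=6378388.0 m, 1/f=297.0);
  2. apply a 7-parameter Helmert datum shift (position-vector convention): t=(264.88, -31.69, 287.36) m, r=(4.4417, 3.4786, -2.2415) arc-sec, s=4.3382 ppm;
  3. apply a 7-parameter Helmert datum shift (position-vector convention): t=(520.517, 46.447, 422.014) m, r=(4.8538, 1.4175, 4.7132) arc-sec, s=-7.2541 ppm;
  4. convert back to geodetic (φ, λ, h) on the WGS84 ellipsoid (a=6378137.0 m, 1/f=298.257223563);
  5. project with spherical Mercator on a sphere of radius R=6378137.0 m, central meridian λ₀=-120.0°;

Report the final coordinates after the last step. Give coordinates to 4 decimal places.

E=183201.6729 m, N=-1257467.7468 m

start: φ=-11.227839°, λ=-118.360745°, h=0.000 m
→ ECEF (a=6378388.000, f=1/297.0): X=-2972260.0362, Y=-5506093.2022, Z=-1233750.0991
→ Helmert 7p (PV): X=-2972088.6929, Y=-5506089.9111, Z=-1233536.5333
→ Helmert 7p (PV): X=-2971429.2786, Y=-5506042.4076, Z=-1233214.7141
→ geod (Bowring, a=6378137.000): φ=-11.22355014°, λ=-118.35427137°, h=-287.5584 m
→ merc (R=6378137.0, λ₀=-120.0°): E=183201.6729, N=-1257467.7468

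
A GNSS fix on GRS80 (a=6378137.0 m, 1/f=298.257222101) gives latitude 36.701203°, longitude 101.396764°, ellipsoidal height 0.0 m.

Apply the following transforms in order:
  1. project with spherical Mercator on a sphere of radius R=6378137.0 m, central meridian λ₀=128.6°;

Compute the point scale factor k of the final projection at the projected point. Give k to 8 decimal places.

start: φ=36.701203°, λ=101.396764°, h=0.000 m
→ into merc (λ₀=128.6°): φ=36.70120300°, λ−λ₀=-27.20323600°
scale k = 1.24725122

1.24725122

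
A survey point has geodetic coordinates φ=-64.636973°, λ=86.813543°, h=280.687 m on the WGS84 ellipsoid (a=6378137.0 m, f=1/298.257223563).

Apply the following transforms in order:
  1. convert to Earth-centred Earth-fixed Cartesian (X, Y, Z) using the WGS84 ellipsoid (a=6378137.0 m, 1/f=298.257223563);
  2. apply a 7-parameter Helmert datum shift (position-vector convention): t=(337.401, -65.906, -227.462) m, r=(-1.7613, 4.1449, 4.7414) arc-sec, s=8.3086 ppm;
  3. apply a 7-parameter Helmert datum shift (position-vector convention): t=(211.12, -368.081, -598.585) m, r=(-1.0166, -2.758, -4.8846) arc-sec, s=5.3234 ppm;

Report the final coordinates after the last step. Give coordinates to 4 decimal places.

start: φ=-64.636973°, λ=86.813543°, h=280.687 m
→ ECEF (a=6378137.000, f=1/298.257223563): X=152287.9543, Y=2735470.5996, Z=-5740742.4005
→ Helmert 7p (PV): X=152448.3786, Y=2735381.9014, Z=-5741043.9787
→ Helmert 7p (PV): X=152801.8524, Y=2734996.4762, Z=-5741684.5689

X=152801.8524 m, Y=2734996.4762 m, Z=-5741684.5689 m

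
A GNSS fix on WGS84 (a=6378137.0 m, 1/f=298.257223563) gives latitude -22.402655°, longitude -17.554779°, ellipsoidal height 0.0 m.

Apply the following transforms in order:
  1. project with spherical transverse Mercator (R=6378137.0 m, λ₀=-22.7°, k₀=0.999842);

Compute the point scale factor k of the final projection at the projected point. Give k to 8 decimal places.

1.00329648

start: φ=-22.402655°, λ=-17.554779°, h=0.000 m
→ into tm (λ₀=-22.7°): φ=-22.40265500°, λ−λ₀=5.14522100°
scale k = 1.00329648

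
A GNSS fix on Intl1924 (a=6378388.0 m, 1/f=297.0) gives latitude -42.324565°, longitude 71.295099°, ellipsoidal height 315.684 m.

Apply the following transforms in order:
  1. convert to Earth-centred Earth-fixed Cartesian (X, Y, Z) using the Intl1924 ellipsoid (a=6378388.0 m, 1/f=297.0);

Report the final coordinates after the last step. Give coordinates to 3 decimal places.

X=1514717.889 m, Y=4473781.084 m, Z=-4272613.358 m

start: φ=-42.324565°, λ=71.295099°, h=315.684 m
→ ECEF (a=6378388.000, f=1/297.0): X=1514717.8892, Y=4473781.0836, Z=-4272613.3575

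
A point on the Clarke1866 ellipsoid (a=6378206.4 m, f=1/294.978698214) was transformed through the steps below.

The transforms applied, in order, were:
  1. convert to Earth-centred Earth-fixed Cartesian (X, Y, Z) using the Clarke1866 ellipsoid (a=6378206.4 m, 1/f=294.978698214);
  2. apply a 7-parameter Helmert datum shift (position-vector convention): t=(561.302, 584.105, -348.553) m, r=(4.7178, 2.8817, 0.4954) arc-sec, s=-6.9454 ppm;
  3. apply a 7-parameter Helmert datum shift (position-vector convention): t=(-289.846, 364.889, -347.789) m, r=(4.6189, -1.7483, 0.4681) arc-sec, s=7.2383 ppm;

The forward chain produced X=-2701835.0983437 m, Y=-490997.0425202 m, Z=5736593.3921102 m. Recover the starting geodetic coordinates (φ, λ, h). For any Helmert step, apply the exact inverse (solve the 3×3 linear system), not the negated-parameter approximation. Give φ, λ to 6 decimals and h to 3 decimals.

φ=64.570268°, λ=-169.687447°, h=208.157 m

start: X=-2701835.0983, Y=-490997.0425, Z=5736593.3921 m
→ Helmert⁻¹: X=-2701478.1864, Y=-491223.7767, Z=5736933.5534
→ Helmert⁻¹: X=-2702139.5912, Y=-491673.5811, Z=5737295.4490
→ geod (Bowring, a=6378206.400): φ=64.57026800°, λ=-169.68744700°, h=208.1570 m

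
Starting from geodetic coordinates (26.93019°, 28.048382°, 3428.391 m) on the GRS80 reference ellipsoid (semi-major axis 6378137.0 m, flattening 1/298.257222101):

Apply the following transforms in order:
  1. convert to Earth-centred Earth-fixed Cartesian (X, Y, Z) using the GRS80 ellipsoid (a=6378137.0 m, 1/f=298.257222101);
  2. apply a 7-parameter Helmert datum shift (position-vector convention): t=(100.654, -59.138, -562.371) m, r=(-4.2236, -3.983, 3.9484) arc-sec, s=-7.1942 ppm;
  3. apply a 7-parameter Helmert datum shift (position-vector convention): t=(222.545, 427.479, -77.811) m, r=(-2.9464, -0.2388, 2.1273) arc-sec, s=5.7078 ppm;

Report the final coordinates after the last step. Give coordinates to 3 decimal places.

start: φ=26.930190°, λ=28.048382°, h=3428.391 m
→ ECEF (a=6378137.000, f=1/298.257222101): X=5024759.4639, Y=2677157.0472, Z=2872874.0988
→ Helmert 7p (PV): X=5024717.2468, Y=2677233.6607, Z=2872333.2691
→ Helmert 7p (PV): X=5024937.5348, Y=2677769.2734, Z=2872239.4269

X=5024937.535 m, Y=2677769.273 m, Z=2872239.427 m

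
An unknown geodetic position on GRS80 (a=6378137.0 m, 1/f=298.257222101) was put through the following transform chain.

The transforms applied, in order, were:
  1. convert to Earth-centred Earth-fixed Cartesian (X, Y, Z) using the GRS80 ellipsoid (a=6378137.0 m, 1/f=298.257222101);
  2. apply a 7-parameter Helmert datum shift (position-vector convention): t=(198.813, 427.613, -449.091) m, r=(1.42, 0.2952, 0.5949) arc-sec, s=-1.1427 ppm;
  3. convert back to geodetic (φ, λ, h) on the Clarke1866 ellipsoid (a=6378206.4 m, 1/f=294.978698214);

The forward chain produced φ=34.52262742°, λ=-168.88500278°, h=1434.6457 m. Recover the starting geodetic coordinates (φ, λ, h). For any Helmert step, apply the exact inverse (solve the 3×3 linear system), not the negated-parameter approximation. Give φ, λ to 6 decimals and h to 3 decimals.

start: φ=34.522627°, λ=-168.885003°, h=1434.646 m
→ ECEF (a=6378206.400, f=1/294.978698214): X=-5163221.4109, Y=-1014387.3375, Z=3594986.6477
→ Helmert⁻¹: X=-5163434.1966, Y=-1014776.4657, Z=3595439.4435
→ geod (Bowring, a=6378137.000): φ=34.52254000°, λ=-168.88129200°, h=1918.2610 m

φ=34.522540°, λ=-168.881292°, h=1918.261 m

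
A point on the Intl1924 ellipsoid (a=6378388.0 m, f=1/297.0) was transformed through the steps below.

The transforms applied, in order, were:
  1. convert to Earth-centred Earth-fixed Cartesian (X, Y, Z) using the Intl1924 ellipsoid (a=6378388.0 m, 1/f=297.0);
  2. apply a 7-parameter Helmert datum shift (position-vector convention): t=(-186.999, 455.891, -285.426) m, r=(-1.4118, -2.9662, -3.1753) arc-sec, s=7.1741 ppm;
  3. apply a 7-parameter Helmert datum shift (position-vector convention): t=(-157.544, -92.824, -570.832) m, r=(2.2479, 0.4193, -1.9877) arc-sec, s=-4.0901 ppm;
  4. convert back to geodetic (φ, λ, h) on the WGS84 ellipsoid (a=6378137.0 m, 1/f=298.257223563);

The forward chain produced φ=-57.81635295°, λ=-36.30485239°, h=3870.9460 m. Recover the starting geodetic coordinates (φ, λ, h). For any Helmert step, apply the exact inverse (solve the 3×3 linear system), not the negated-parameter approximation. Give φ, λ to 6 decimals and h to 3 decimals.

start: φ=-57.816353°, λ=-36.304852°, h=3870.946 m
→ ECEF (a=6378137.000, f=1/298.257223563): X=2745992.4539, Y=-2017490.0612, Z=-5378147.1955
→ Helmert⁻¹: X=2746191.6030, Y=-2017437.6300, Z=-5377570.7896
→ Helmert⁻¹: X=2746312.6334, Y=-2017799.9615, Z=-5377300.0911
→ geod (Bowring, a=6378388.000): φ=-57.80969100°, λ=-36.30586400°, h=3203.5960 m

φ=-57.809691°, λ=-36.305864°, h=3203.596 m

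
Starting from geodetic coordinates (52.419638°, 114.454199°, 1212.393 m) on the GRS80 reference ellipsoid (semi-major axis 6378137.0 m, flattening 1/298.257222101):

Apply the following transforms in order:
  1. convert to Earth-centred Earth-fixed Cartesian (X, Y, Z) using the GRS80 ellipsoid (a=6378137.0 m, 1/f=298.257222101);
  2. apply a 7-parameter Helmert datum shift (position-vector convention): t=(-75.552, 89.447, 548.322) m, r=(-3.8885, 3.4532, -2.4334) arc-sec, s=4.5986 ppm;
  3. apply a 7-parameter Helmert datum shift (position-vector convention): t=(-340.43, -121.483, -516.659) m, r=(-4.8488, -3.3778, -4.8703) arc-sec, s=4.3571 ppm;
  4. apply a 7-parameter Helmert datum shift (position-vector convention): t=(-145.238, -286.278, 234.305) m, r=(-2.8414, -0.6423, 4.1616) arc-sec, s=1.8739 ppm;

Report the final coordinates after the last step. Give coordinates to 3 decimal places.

start: φ=52.419638°, λ=114.454199°, h=1212.393 m
→ ECEF (a=6378137.000, f=1/298.257222101): X=-1613969.4176, Y=3549048.1310, Z=5032376.6626
→ Helmert 7p (PV): X=-1613926.2713, Y=3549267.8102, Z=5032908.2401
→ Helmert 7p (PV): X=-1614272.3475, Y=3549318.2120, Z=5032303.6449
→ Helmert 7p (PV): X=-1614507.8921, Y=3549075.3381, Z=5032493.4594

X=-1614507.892 m, Y=3549075.338 m, Z=5032493.459 m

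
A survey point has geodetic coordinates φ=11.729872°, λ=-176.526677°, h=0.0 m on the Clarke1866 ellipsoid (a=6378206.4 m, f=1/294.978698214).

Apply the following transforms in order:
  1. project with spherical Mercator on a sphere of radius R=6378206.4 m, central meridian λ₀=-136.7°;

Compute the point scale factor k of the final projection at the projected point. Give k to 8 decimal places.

1.02132845

start: φ=11.729872°, λ=-176.526677°, h=0.000 m
→ into merc (λ₀=-136.7°): φ=11.72987200°, λ−λ₀=-39.82667700°
scale k = 1.02132845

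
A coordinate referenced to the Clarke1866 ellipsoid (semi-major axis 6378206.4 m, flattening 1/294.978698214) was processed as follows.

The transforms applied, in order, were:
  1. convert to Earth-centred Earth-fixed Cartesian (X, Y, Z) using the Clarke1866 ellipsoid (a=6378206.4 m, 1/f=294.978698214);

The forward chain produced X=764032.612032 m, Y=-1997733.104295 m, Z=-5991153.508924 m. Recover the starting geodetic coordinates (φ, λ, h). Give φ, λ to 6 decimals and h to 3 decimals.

φ=-70.476204°, λ=-69.070657°, h=2476.765 m

start: X=764032.6120, Y=-1997733.1043, Z=-5991153.5089 m
→ geod (Bowring, a=6378206.400): φ=-70.47620400°, λ=-69.07065700°, h=2476.7650 m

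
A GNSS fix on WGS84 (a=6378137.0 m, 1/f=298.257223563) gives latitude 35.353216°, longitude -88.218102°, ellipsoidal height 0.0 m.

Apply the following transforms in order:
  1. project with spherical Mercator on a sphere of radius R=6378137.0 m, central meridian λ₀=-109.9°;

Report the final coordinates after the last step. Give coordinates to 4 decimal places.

E=2413617.8448 m, N=4211985.9928 m

start: φ=35.353216°, λ=-88.218102°, h=0.000 m
→ merc (R=6378137.0, λ₀=-109.9°): E=2413617.8448, N=4211985.9928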